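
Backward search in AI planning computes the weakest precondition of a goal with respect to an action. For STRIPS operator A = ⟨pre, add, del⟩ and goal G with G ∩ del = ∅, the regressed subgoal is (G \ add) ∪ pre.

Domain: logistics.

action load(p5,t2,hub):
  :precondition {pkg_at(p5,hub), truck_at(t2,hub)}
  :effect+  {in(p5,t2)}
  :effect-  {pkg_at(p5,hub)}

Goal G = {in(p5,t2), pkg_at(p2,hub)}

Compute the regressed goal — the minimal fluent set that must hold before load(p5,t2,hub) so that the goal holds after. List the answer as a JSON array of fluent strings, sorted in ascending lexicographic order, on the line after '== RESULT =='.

Compute (G \ add) ∪ pre:
  G ∩ del = {}  (empty — regression defined)
  G \ add = {in(p5,t2), pkg_at(p2,hub)} \ {in(p5,t2)} = {pkg_at(p2,hub)}
  ∪ pre   = {pkg_at(p2,hub)} ∪ {pkg_at(p5,hub), truck_at(t2,hub)}
          = {pkg_at(p2,hub), pkg_at(p5,hub), truck_at(t2,hub)}

== RESULT ==
["pkg_at(p2,hub)", "pkg_at(p5,hub)", "truck_at(t2,hub)"]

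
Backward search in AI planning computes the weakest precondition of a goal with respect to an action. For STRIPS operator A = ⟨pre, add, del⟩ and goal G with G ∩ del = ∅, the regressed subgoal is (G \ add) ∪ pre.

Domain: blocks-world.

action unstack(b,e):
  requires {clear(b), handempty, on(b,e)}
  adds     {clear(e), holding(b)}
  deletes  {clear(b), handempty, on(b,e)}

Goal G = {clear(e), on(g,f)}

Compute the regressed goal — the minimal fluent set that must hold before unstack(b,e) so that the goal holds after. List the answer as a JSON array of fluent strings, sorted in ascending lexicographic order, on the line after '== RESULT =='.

Regress:
  G ∩ del = {}  (empty — regression defined)
  G \ add = {clear(e), on(g,f)} \ {clear(e), holding(b)} = {on(g,f)}
  ∪ pre   = {on(g,f)} ∪ {clear(b), handempty, on(b,e)}
          = {clear(b), handempty, on(b,e), on(g,f)}

== RESULT ==
["clear(b)", "handempty", "on(b,e)", "on(g,f)"]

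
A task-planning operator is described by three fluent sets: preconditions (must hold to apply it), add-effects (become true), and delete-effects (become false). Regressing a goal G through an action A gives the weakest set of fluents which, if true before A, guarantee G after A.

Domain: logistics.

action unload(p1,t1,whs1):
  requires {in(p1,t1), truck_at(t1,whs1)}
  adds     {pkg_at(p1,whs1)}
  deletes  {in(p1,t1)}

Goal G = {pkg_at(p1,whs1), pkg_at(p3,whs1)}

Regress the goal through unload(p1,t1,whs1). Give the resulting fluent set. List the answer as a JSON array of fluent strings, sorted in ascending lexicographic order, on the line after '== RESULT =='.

Compute (G \ add) ∪ pre:
  G ∩ del = {}  (empty — regression defined)
  G \ add = {pkg_at(p1,whs1), pkg_at(p3,whs1)} \ {pkg_at(p1,whs1)} = {pkg_at(p3,whs1)}
  ∪ pre   = {pkg_at(p3,whs1)} ∪ {in(p1,t1), truck_at(t1,whs1)}
          = {in(p1,t1), pkg_at(p3,whs1), truck_at(t1,whs1)}

== RESULT ==
["in(p1,t1)", "pkg_at(p3,whs1)", "truck_at(t1,whs1)"]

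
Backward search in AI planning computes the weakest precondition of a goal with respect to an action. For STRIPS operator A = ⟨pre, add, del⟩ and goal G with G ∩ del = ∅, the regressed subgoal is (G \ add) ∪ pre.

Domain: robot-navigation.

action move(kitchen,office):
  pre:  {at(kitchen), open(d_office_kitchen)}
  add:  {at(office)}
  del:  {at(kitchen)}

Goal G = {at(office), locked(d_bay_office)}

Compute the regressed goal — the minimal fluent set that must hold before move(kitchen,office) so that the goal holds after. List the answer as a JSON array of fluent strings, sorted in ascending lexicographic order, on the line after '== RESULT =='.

Regress:
  G ∩ del = {}  (empty — regression defined)
  G \ add = {at(office), locked(d_bay_office)} \ {at(office)} = {locked(d_bay_office)}
  ∪ pre   = {locked(d_bay_office)} ∪ {at(kitchen), open(d_office_kitchen)}
          = {at(kitchen), locked(d_bay_office), open(d_office_kitchen)}

== RESULT ==
["at(kitchen)", "locked(d_bay_office)", "open(d_office_kitchen)"]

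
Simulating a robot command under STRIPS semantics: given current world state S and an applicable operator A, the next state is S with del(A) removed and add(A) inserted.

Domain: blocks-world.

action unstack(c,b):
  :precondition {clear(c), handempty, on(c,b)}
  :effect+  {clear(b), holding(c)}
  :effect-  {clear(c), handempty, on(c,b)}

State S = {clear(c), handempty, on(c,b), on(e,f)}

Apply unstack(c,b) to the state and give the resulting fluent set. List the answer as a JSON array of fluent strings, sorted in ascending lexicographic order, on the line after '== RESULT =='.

Progress:
  pre ⊆ S: {clear(c), handempty, on(c,b)} ⊆ S  — applicable
  S \ del = {on(e,f)}
  ∪ add   = {clear(b), holding(c), on(e,f)}

== RESULT ==
["clear(b)", "holding(c)", "on(e,f)"]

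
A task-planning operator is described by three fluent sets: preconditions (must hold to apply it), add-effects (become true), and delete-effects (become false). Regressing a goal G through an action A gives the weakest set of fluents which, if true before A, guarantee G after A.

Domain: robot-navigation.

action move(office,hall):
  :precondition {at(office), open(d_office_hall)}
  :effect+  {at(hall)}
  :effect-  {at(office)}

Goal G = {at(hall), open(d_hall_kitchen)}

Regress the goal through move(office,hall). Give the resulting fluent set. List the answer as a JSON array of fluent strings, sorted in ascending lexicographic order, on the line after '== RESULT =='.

Regress:
  G ∩ del = {}  (empty — regression defined)
  G \ add = {at(hall), open(d_hall_kitchen)} \ {at(hall)} = {open(d_hall_kitchen)}
  ∪ pre   = {open(d_hall_kitchen)} ∪ {at(office), open(d_office_hall)}
          = {at(office), open(d_hall_kitchen), open(d_office_hall)}

== RESULT ==
["at(office)", "open(d_hall_kitchen)", "open(d_office_hall)"]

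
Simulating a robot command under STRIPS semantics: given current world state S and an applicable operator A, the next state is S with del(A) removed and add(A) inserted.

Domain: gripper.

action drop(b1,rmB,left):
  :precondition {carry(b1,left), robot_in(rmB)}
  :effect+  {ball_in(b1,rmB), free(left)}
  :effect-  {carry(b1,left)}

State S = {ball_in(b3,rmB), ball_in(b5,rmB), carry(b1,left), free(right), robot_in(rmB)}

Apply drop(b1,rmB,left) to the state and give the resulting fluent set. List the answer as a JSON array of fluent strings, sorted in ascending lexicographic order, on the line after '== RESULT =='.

Progress:
  pre ⊆ S: {carry(b1,left), robot_in(rmB)} ⊆ S  — applicable
  S \ del = {ball_in(b3,rmB), ball_in(b5,rmB), free(right), robot_in(rmB)}
  ∪ add   = {ball_in(b1,rmB), ball_in(b3,rmB), ball_in(b5,rmB), free(left), free(right), robot_in(rmB)}

== RESULT ==
["ball_in(b1,rmB)", "ball_in(b3,rmB)", "ball_in(b5,rmB)", "free(left)", "free(right)", "robot_in(rmB)"]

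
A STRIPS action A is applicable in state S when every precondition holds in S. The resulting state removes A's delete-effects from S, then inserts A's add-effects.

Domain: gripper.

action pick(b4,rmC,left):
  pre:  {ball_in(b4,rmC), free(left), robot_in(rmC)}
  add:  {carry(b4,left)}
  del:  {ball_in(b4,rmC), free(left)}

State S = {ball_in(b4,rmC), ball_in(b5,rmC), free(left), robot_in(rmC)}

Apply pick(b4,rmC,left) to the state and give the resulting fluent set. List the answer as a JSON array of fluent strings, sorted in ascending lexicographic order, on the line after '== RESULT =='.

Progress:
  pre ⊆ S: {ball_in(b4,rmC), free(left), robot_in(rmC)} ⊆ S  — applicable
  S \ del = {ball_in(b5,rmC), robot_in(rmC)}
  ∪ add   = {ball_in(b5,rmC), carry(b4,left), robot_in(rmC)}

== RESULT ==
["ball_in(b5,rmC)", "carry(b4,left)", "robot_in(rmC)"]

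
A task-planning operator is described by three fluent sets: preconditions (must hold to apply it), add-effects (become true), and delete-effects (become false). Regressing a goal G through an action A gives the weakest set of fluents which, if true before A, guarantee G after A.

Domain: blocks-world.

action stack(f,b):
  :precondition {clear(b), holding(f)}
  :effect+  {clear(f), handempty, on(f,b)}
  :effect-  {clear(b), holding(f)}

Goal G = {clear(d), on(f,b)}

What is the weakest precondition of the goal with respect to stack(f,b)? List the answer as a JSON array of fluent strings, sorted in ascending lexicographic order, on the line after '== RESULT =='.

Compute (G \ add) ∪ pre:
  G ∩ del = {}  (empty — regression defined)
  G \ add = {clear(d), on(f,b)} \ {clear(f), handempty, on(f,b)} = {clear(d)}
  ∪ pre   = {clear(d)} ∪ {clear(b), holding(f)}
          = {clear(b), clear(d), holding(f)}

== RESULT ==
["clear(b)", "clear(d)", "holding(f)"]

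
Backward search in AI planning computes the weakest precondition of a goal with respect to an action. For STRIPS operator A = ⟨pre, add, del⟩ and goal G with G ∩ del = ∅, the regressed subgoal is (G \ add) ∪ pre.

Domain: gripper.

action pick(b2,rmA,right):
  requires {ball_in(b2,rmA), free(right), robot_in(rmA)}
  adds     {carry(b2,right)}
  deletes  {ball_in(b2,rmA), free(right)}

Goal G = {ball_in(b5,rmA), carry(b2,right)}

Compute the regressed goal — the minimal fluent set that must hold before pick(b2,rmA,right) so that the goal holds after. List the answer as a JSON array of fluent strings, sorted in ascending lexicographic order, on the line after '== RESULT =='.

Compute (G \ add) ∪ pre:
  G ∩ del = {}  (empty — regression defined)
  G \ add = {ball_in(b5,rmA), carry(b2,right)} \ {carry(b2,right)} = {ball_in(b5,rmA)}
  ∪ pre   = {ball_in(b5,rmA)} ∪ {ball_in(b2,rmA), free(right), robot_in(rmA)}
          = {ball_in(b2,rmA), ball_in(b5,rmA), free(right), robot_in(rmA)}

== RESULT ==
["ball_in(b2,rmA)", "ball_in(b5,rmA)", "free(right)", "robot_in(rmA)"]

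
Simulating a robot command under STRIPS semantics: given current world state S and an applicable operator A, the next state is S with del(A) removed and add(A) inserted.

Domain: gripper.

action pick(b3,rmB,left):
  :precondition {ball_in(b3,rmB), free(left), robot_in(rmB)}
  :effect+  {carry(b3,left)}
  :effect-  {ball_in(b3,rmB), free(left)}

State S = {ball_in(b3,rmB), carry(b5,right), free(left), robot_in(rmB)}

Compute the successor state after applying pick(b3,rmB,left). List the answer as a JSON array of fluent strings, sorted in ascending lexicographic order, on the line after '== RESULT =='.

Compute (S \ del) ∪ add:
  pre ⊆ S: {ball_in(b3,rmB), free(left), robot_in(rmB)} ⊆ S  — applicable
  S \ del = {carry(b5,right), robot_in(rmB)}
  ∪ add   = {carry(b3,left), carry(b5,right), robot_in(rmB)}

== RESULT ==
["carry(b3,left)", "carry(b5,right)", "robot_in(rmB)"]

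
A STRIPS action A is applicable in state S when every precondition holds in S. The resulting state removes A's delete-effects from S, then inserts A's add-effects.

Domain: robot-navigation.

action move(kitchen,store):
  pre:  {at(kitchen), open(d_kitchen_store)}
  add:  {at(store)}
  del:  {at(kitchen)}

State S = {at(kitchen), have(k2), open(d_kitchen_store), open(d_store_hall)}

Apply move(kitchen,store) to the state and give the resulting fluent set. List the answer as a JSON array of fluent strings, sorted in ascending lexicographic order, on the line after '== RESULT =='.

Compute (S \ del) ∪ add:
  pre ⊆ S: {at(kitchen), open(d_kitchen_store)} ⊆ S  — applicable
  S \ del = {have(k2), open(d_kitchen_store), open(d_store_hall)}
  ∪ add   = {at(store), have(k2), open(d_kitchen_store), open(d_store_hall)}

== RESULT ==
["at(store)", "have(k2)", "open(d_kitchen_store)", "open(d_store_hall)"]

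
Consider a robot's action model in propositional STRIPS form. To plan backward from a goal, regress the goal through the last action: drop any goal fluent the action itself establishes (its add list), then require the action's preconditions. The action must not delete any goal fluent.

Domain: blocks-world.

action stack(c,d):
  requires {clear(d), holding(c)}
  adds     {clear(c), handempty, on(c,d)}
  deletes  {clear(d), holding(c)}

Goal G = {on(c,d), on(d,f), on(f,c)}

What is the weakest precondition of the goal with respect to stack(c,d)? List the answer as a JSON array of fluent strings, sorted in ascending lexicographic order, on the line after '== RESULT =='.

Compute (G \ add) ∪ pre:
  G ∩ del = {}  (empty — regression defined)
  G \ add = {on(c,d), on(d,f), on(f,c)} \ {clear(c), handempty, on(c,d)} = {on(d,f), on(f,c)}
  ∪ pre   = {on(d,f), on(f,c)} ∪ {clear(d), holding(c)}
          = {clear(d), holding(c), on(d,f), on(f,c)}

== RESULT ==
["clear(d)", "holding(c)", "on(d,f)", "on(f,c)"]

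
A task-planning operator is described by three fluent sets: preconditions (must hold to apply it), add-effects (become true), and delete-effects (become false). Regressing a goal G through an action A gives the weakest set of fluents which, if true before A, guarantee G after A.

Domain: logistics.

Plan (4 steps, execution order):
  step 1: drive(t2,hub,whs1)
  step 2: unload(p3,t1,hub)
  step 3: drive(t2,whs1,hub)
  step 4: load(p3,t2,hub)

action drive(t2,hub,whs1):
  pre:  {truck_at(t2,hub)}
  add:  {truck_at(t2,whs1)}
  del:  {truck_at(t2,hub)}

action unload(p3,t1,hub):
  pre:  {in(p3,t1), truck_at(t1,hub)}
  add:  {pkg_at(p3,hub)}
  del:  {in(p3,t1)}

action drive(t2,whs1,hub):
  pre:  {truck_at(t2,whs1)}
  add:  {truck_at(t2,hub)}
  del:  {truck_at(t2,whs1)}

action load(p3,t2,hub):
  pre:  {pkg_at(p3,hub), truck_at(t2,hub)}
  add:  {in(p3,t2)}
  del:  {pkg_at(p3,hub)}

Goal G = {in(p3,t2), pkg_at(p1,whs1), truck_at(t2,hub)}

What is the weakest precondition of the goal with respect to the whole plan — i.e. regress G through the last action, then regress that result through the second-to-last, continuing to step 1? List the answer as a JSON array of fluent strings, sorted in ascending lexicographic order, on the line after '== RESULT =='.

Work backward from the goal:
  through step 4 (load(p3,t2,hub)): drop {in(p3,t2)}, keep {pkg_at(p1,whs1), truck_at(t2,hub)}, require {pkg_at(p3,hub), truck_at(t2,hub)}
    → {pkg_at(p1,whs1), pkg_at(p3,hub), truck_at(t2,hub)}
  through step 3 (drive(t2,whs1,hub)): drop {truck_at(t2,hub)}, keep {pkg_at(p1,whs1), pkg_at(p3,hub)}, require {truck_at(t2,whs1)}
    → {pkg_at(p1,whs1), pkg_at(p3,hub), truck_at(t2,whs1)}
  through step 2 (unload(p3,t1,hub)): drop {pkg_at(p3,hub)}, keep {pkg_at(p1,whs1), truck_at(t2,whs1)}, require {in(p3,t1), truck_at(t1,hub)}
    → {in(p3,t1), pkg_at(p1,whs1), truck_at(t1,hub), truck_at(t2,whs1)}
  through step 1 (drive(t2,hub,whs1)): drop {truck_at(t2,whs1)}, keep {in(p3,t1), pkg_at(p1,whs1), truck_at(t1,hub)}, require {truck_at(t2,hub)}
    → {in(p3,t1), pkg_at(p1,whs1), truck_at(t1,hub), truck_at(t2,hub)}

== RESULT ==
["in(p3,t1)", "pkg_at(p1,whs1)", "truck_at(t1,hub)", "truck_at(t2,hub)"]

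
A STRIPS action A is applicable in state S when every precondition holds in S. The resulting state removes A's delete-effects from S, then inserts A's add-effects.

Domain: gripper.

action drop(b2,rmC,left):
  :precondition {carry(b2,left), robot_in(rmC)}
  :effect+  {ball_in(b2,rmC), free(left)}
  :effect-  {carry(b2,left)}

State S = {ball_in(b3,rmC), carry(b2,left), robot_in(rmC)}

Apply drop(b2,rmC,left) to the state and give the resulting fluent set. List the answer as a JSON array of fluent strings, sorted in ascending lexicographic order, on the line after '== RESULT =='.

Progress:
  pre ⊆ S: {carry(b2,left), robot_in(rmC)} ⊆ S  — applicable
  S \ del = {ball_in(b3,rmC), robot_in(rmC)}
  ∪ add   = {ball_in(b2,rmC), ball_in(b3,rmC), free(left), robot_in(rmC)}

== RESULT ==
["ball_in(b2,rmC)", "ball_in(b3,rmC)", "free(left)", "robot_in(rmC)"]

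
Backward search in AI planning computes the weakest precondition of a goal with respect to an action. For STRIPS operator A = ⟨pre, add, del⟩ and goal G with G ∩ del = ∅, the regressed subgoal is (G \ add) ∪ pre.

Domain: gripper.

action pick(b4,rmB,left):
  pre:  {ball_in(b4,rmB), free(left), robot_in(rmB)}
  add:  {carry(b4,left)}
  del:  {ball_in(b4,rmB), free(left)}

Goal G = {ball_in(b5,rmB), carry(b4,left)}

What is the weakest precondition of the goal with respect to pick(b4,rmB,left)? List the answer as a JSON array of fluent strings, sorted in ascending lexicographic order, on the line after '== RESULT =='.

Regress:
  G ∩ del = {}  (empty — regression defined)
  G \ add = {ball_in(b5,rmB), carry(b4,left)} \ {carry(b4,left)} = {ball_in(b5,rmB)}
  ∪ pre   = {ball_in(b5,rmB)} ∪ {ball_in(b4,rmB), free(left), robot_in(rmB)}
          = {ball_in(b4,rmB), ball_in(b5,rmB), free(left), robot_in(rmB)}

== RESULT ==
["ball_in(b4,rmB)", "ball_in(b5,rmB)", "free(left)", "robot_in(rmB)"]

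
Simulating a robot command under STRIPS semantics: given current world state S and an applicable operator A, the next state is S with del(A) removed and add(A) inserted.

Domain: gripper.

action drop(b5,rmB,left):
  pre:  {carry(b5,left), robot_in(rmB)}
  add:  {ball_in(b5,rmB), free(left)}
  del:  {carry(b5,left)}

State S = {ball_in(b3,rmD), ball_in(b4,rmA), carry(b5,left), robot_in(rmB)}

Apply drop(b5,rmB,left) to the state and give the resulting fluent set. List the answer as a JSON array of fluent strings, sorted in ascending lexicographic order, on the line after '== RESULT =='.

Progress:
  pre ⊆ S: {carry(b5,left), robot_in(rmB)} ⊆ S  — applicable
  S \ del = {ball_in(b3,rmD), ball_in(b4,rmA), robot_in(rmB)}
  ∪ add   = {ball_in(b3,rmD), ball_in(b4,rmA), ball_in(b5,rmB), free(left), robot_in(rmB)}

== RESULT ==
["ball_in(b3,rmD)", "ball_in(b4,rmA)", "ball_in(b5,rmB)", "free(left)", "robot_in(rmB)"]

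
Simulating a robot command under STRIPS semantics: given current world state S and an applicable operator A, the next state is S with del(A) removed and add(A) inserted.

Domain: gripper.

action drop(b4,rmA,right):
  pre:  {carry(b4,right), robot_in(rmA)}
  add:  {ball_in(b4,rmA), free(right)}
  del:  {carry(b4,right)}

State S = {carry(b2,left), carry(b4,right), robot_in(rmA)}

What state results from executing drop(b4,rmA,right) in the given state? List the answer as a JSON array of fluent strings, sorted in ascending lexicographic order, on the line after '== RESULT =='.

Progress:
  pre ⊆ S: {carry(b4,right), robot_in(rmA)} ⊆ S  — applicable
  S \ del = {carry(b2,left), robot_in(rmA)}
  ∪ add   = {ball_in(b4,rmA), carry(b2,left), free(right), robot_in(rmA)}

== RESULT ==
["ball_in(b4,rmA)", "carry(b2,left)", "free(right)", "robot_in(rmA)"]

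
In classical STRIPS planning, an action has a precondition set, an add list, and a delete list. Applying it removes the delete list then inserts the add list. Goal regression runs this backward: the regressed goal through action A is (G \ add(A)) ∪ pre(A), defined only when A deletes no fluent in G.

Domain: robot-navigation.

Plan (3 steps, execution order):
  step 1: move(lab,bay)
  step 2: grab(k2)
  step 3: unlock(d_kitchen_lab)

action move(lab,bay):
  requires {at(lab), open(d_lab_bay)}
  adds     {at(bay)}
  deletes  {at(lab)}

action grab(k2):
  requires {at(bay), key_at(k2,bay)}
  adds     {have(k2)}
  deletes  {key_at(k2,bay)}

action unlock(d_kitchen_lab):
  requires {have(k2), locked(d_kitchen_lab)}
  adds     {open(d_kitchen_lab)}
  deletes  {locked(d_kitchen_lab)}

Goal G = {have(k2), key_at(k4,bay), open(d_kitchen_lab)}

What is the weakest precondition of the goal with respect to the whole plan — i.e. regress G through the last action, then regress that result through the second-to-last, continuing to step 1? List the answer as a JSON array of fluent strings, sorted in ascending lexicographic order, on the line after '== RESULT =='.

Regress step by step:
  through step 3 (unlock(d_kitchen_lab)): drop {open(d_kitchen_lab)}, keep {have(k2), key_at(k4,bay)}, require {have(k2), locked(d_kitchen_lab)}
    → {have(k2), key_at(k4,bay), locked(d_kitchen_lab)}
  through step 2 (grab(k2)): drop {have(k2)}, keep {key_at(k4,bay), locked(d_kitchen_lab)}, require {at(bay), key_at(k2,bay)}
    → {at(bay), key_at(k2,bay), key_at(k4,bay), locked(d_kitchen_lab)}
  through step 1 (move(lab,bay)): drop {at(bay)}, keep {key_at(k2,bay), key_at(k4,bay), locked(d_kitchen_lab)}, require {at(lab), open(d_lab_bay)}
    → {at(lab), key_at(k2,bay), key_at(k4,bay), locked(d_kitchen_lab), open(d_lab_bay)}

== RESULT ==
["at(lab)", "key_at(k2,bay)", "key_at(k4,bay)", "locked(d_kitchen_lab)", "open(d_lab_bay)"]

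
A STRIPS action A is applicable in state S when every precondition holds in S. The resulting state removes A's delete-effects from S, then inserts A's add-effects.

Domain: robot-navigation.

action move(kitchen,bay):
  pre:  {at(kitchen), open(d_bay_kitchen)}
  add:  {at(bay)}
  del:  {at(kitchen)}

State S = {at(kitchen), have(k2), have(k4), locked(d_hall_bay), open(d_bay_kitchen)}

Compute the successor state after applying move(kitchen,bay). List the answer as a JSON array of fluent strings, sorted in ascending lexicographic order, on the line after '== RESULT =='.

Compute (S \ del) ∪ add:
  pre ⊆ S: {at(kitchen), open(d_bay_kitchen)} ⊆ S  — applicable
  S \ del = {have(k2), have(k4), locked(d_hall_bay), open(d_bay_kitchen)}
  ∪ add   = {at(bay), have(k2), have(k4), locked(d_hall_bay), open(d_bay_kitchen)}

== RESULT ==
["at(bay)", "have(k2)", "have(k4)", "locked(d_hall_bay)", "open(d_bay_kitchen)"]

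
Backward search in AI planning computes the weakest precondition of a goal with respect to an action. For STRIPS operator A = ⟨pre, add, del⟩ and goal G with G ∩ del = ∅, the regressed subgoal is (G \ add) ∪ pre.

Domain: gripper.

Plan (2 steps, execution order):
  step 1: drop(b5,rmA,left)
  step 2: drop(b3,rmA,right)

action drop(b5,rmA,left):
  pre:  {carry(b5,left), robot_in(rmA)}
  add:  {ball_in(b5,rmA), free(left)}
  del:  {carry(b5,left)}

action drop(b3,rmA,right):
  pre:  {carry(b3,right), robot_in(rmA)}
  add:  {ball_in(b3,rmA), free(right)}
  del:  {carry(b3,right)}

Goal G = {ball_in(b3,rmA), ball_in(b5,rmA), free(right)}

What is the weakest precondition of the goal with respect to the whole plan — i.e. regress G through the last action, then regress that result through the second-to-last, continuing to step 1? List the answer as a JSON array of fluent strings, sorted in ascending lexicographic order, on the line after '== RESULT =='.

Regress step by step:
  through step 2 (drop(b3,rmA,right)): drop {ball_in(b3,rmA), free(right)}, keep {ball_in(b5,rmA)}, require {carry(b3,right), robot_in(rmA)}
    → {ball_in(b5,rmA), carry(b3,right), robot_in(rmA)}
  through step 1 (drop(b5,rmA,left)): drop {ball_in(b5,rmA)}, keep {carry(b3,right), robot_in(rmA)}, require {carry(b5,left), robot_in(rmA)}
    → {carry(b3,right), carry(b5,left), robot_in(rmA)}

== RESULT ==
["carry(b3,right)", "carry(b5,left)", "robot_in(rmA)"]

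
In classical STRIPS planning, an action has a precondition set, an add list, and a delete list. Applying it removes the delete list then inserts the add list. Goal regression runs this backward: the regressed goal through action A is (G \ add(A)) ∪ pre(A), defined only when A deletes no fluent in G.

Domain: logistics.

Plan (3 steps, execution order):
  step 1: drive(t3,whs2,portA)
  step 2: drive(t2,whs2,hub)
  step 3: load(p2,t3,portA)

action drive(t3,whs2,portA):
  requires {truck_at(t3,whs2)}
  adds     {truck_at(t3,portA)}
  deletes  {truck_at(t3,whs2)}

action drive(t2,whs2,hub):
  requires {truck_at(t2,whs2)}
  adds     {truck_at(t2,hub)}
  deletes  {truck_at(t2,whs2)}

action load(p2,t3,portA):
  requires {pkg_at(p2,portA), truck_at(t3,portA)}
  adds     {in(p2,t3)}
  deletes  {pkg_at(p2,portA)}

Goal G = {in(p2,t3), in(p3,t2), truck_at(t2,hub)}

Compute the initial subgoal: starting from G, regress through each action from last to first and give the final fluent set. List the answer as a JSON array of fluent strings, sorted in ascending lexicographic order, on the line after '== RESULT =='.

Work backward from the goal:
  through step 3 (load(p2,t3,portA)): drop {in(p2,t3)}, keep {in(p3,t2), truck_at(t2,hub)}, require {pkg_at(p2,portA), truck_at(t3,portA)}
    → {in(p3,t2), pkg_at(p2,portA), truck_at(t2,hub), truck_at(t3,portA)}
  through step 2 (drive(t2,whs2,hub)): drop {truck_at(t2,hub)}, keep {in(p3,t2), pkg_at(p2,portA), truck_at(t3,portA)}, require {truck_at(t2,whs2)}
    → {in(p3,t2), pkg_at(p2,portA), truck_at(t2,whs2), truck_at(t3,portA)}
  through step 1 (drive(t3,whs2,portA)): drop {truck_at(t3,portA)}, keep {in(p3,t2), pkg_at(p2,portA), truck_at(t2,whs2)}, require {truck_at(t3,whs2)}
    → {in(p3,t2), pkg_at(p2,portA), truck_at(t2,whs2), truck_at(t3,whs2)}

== RESULT ==
["in(p3,t2)", "pkg_at(p2,portA)", "truck_at(t2,whs2)", "truck_at(t3,whs2)"]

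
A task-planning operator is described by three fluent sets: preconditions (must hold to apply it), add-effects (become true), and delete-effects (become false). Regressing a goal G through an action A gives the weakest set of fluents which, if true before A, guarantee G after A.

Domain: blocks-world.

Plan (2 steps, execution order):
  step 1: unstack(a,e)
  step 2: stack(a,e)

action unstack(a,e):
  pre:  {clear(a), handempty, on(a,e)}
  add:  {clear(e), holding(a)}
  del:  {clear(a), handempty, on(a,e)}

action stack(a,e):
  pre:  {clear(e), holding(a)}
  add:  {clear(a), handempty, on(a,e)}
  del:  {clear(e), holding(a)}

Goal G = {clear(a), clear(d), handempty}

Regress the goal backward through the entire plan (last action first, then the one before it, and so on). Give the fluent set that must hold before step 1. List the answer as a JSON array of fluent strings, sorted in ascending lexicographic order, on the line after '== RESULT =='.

Regress step by step:
  through step 2 (stack(a,e)): drop {clear(a), handempty}, keep {clear(d)}, require {clear(e), holding(a)}
    → {clear(d), clear(e), holding(a)}
  through step 1 (unstack(a,e)): drop {clear(e), holding(a)}, keep {clear(d)}, require {clear(a), handempty, on(a,e)}
    → {clear(a), clear(d), handempty, on(a,e)}

== RESULT ==
["clear(a)", "clear(d)", "handempty", "on(a,e)"]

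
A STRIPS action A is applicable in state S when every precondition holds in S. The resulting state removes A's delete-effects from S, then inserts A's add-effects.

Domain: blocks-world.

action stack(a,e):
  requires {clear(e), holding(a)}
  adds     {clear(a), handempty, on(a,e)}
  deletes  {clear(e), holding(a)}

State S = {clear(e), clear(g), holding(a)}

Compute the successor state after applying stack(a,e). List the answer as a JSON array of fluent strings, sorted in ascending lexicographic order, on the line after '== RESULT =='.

Progress:
  pre ⊆ S: {clear(e), holding(a)} ⊆ S  — applicable
  S \ del = {clear(g)}
  ∪ add   = {clear(a), clear(g), handempty, on(a,e)}

== RESULT ==
["clear(a)", "clear(g)", "handempty", "on(a,e)"]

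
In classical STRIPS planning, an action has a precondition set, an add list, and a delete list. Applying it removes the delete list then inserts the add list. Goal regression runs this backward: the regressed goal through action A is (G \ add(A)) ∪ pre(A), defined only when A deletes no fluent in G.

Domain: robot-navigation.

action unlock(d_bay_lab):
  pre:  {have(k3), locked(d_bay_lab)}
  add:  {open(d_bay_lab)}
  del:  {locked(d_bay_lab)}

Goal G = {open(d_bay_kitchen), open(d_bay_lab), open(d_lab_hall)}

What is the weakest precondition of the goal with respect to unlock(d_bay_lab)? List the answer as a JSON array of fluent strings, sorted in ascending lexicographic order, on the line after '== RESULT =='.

Regress:
  G ∩ del = {}  (empty — regression defined)
  G \ add = {open(d_bay_kitchen), open(d_bay_lab), open(d_lab_hall)} \ {open(d_bay_lab)} = {open(d_bay_kitchen), open(d_lab_hall)}
  ∪ pre   = {open(d_bay_kitchen), open(d_lab_hall)} ∪ {have(k3), locked(d_bay_lab)}
          = {have(k3), locked(d_bay_lab), open(d_bay_kitchen), open(d_lab_hall)}

== RESULT ==
["have(k3)", "locked(d_bay_lab)", "open(d_bay_kitchen)", "open(d_lab_hall)"]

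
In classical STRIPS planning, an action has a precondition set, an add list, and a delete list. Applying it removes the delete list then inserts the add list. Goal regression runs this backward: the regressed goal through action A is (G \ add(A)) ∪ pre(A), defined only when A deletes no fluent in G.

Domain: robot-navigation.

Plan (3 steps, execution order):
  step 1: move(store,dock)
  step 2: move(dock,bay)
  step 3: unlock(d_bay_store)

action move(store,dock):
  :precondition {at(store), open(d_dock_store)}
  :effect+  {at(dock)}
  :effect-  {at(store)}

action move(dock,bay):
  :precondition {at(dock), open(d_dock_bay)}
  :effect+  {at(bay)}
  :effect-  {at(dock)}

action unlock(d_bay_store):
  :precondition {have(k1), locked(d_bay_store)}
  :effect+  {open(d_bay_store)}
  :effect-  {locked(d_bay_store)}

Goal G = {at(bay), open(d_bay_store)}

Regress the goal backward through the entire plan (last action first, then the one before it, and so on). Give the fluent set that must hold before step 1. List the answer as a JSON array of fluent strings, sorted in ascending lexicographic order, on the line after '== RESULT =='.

Work backward from the goal:
  through step 3 (unlock(d_bay_store)): drop {open(d_bay_store)}, keep {at(bay)}, require {have(k1), locked(d_bay_store)}
    → {at(bay), have(k1), locked(d_bay_store)}
  through step 2 (move(dock,bay)): drop {at(bay)}, keep {have(k1), locked(d_bay_store)}, require {at(dock), open(d_dock_bay)}
    → {at(dock), have(k1), locked(d_bay_store), open(d_dock_bay)}
  through step 1 (move(store,dock)): drop {at(dock)}, keep {have(k1), locked(d_bay_store), open(d_dock_bay)}, require {at(store), open(d_dock_store)}
    → {at(store), have(k1), locked(d_bay_store), open(d_dock_bay), open(d_dock_store)}

== RESULT ==
["at(store)", "have(k1)", "locked(d_bay_store)", "open(d_dock_bay)", "open(d_dock_store)"]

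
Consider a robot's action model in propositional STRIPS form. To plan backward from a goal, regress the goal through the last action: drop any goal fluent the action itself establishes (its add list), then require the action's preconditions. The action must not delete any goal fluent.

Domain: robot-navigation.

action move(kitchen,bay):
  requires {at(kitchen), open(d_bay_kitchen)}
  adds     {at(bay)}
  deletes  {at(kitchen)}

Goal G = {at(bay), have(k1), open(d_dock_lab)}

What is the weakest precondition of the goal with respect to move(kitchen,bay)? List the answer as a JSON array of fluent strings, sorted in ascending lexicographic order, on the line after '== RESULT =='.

Regress:
  G ∩ del = {}  (empty — regression defined)
  G \ add = {at(bay), have(k1), open(d_dock_lab)} \ {at(bay)} = {have(k1), open(d_dock_lab)}
  ∪ pre   = {have(k1), open(d_dock_lab)} ∪ {at(kitchen), open(d_bay_kitchen)}
          = {at(kitchen), have(k1), open(d_bay_kitchen), open(d_dock_lab)}

== RESULT ==
["at(kitchen)", "have(k1)", "open(d_bay_kitchen)", "open(d_dock_lab)"]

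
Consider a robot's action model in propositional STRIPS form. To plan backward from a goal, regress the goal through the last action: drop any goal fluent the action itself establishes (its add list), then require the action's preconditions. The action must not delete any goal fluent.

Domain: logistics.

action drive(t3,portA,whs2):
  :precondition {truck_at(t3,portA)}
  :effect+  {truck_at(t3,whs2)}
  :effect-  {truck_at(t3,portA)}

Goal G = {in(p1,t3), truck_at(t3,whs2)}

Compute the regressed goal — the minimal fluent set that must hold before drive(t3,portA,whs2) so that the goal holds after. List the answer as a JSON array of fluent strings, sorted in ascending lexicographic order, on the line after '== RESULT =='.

Compute (G \ add) ∪ pre:
  G ∩ del = {}  (empty — regression defined)
  G \ add = {in(p1,t3), truck_at(t3,whs2)} \ {truck_at(t3,whs2)} = {in(p1,t3)}
  ∪ pre   = {in(p1,t3)} ∪ {truck_at(t3,portA)}
          = {in(p1,t3), truck_at(t3,portA)}

== RESULT ==
["in(p1,t3)", "truck_at(t3,portA)"]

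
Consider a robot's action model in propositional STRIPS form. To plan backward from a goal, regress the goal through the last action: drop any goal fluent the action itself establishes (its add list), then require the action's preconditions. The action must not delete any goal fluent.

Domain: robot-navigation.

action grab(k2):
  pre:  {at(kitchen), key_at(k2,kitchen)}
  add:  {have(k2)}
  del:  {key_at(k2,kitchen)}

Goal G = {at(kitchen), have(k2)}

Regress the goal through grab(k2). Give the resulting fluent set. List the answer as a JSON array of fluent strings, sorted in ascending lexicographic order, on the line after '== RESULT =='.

Regress:
  G ∩ del = {}  (empty — regression defined)
  G \ add = {at(kitchen), have(k2)} \ {have(k2)} = {at(kitchen)}
  ∪ pre   = {at(kitchen)} ∪ {at(kitchen), key_at(k2,kitchen)}
          = {at(kitchen), key_at(k2,kitchen)}

== RESULT ==
["at(kitchen)", "key_at(k2,kitchen)"]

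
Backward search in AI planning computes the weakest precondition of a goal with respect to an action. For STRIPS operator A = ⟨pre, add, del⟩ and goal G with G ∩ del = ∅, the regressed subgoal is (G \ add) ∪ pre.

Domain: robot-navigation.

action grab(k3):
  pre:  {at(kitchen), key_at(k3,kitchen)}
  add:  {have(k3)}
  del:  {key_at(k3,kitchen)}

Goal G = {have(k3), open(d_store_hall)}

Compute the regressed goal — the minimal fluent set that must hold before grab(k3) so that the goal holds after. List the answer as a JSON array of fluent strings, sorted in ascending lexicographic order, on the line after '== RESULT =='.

Compute (G \ add) ∪ pre:
  G ∩ del = {}  (empty — regression defined)
  G \ add = {have(k3), open(d_store_hall)} \ {have(k3)} = {open(d_store_hall)}
  ∪ pre   = {open(d_store_hall)} ∪ {at(kitchen), key_at(k3,kitchen)}
          = {at(kitchen), key_at(k3,kitchen), open(d_store_hall)}

== RESULT ==
["at(kitchen)", "key_at(k3,kitchen)", "open(d_store_hall)"]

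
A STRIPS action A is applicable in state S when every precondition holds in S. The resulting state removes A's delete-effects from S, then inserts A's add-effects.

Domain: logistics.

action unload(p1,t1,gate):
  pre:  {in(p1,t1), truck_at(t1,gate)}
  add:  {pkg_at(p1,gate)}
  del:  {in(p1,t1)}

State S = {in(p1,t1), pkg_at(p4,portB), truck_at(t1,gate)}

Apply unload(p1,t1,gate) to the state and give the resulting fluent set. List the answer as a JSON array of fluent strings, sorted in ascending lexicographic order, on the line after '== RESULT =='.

Compute (S \ del) ∪ add:
  pre ⊆ S: {in(p1,t1), truck_at(t1,gate)} ⊆ S  — applicable
  S \ del = {pkg_at(p4,portB), truck_at(t1,gate)}
  ∪ add   = {pkg_at(p1,gate), pkg_at(p4,portB), truck_at(t1,gate)}

== RESULT ==
["pkg_at(p1,gate)", "pkg_at(p4,portB)", "truck_at(t1,gate)"]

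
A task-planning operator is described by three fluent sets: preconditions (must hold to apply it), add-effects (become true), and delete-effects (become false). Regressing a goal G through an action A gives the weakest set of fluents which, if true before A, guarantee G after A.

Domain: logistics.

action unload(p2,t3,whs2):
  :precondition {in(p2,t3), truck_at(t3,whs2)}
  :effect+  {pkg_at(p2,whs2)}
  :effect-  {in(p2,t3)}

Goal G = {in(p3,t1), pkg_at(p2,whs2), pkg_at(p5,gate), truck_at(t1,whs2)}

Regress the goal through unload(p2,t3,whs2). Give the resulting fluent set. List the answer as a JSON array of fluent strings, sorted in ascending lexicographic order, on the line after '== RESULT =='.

Regress:
  G ∩ del = {}  (empty — regression defined)
  G \ add = {in(p3,t1), pkg_at(p2,whs2), pkg_at(p5,gate), truck_at(t1,whs2)} \ {pkg_at(p2,whs2)} = {in(p3,t1), pkg_at(p5,gate), truck_at(t1,whs2)}
  ∪ pre   = {in(p3,t1), pkg_at(p5,gate), truck_at(t1,whs2)} ∪ {in(p2,t3), truck_at(t3,whs2)}
          = {in(p2,t3), in(p3,t1), pkg_at(p5,gate), truck_at(t1,whs2), truck_at(t3,whs2)}

== RESULT ==
["in(p2,t3)", "in(p3,t1)", "pkg_at(p5,gate)", "truck_at(t1,whs2)", "truck_at(t3,whs2)"]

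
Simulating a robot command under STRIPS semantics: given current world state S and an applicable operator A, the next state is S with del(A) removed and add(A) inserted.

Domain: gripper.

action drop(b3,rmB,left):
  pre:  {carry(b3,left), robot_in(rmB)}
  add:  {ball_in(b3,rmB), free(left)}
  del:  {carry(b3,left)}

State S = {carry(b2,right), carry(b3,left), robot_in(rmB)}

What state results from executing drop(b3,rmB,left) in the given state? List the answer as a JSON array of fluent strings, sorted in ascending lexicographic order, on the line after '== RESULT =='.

Compute (S \ del) ∪ add:
  pre ⊆ S: {carry(b3,left), robot_in(rmB)} ⊆ S  — applicable
  S \ del = {carry(b2,right), robot_in(rmB)}
  ∪ add   = {ball_in(b3,rmB), carry(b2,right), free(left), robot_in(rmB)}

== RESULT ==
["ball_in(b3,rmB)", "carry(b2,right)", "free(left)", "robot_in(rmB)"]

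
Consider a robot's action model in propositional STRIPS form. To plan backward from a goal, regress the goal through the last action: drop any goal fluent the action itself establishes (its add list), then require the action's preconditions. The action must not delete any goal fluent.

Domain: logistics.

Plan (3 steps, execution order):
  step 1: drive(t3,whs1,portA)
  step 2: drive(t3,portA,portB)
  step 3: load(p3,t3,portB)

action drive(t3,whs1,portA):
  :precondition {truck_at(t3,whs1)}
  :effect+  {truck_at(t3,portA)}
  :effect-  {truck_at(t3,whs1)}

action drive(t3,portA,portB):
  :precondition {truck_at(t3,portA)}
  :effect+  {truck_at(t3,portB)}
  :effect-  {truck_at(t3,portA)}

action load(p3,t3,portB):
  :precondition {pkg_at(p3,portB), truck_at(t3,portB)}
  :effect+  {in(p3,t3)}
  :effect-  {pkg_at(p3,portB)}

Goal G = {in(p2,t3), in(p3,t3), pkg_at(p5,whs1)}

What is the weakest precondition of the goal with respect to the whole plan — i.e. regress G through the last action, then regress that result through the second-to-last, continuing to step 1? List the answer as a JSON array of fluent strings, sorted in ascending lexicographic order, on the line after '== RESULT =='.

Regress step by step:
  through step 3 (load(p3,t3,portB)): drop {in(p3,t3)}, keep {in(p2,t3), pkg_at(p5,whs1)}, require {pkg_at(p3,portB), truck_at(t3,portB)}
    → {in(p2,t3), pkg_at(p3,portB), pkg_at(p5,whs1), truck_at(t3,portB)}
  through step 2 (drive(t3,portA,portB)): drop {truck_at(t3,portB)}, keep {in(p2,t3), pkg_at(p3,portB), pkg_at(p5,whs1)}, require {truck_at(t3,portA)}
    → {in(p2,t3), pkg_at(p3,portB), pkg_at(p5,whs1), truck_at(t3,portA)}
  through step 1 (drive(t3,whs1,portA)): drop {truck_at(t3,portA)}, keep {in(p2,t3), pkg_at(p3,portB), pkg_at(p5,whs1)}, require {truck_at(t3,whs1)}
    → {in(p2,t3), pkg_at(p3,portB), pkg_at(p5,whs1), truck_at(t3,whs1)}

== RESULT ==
["in(p2,t3)", "pkg_at(p3,portB)", "pkg_at(p5,whs1)", "truck_at(t3,whs1)"]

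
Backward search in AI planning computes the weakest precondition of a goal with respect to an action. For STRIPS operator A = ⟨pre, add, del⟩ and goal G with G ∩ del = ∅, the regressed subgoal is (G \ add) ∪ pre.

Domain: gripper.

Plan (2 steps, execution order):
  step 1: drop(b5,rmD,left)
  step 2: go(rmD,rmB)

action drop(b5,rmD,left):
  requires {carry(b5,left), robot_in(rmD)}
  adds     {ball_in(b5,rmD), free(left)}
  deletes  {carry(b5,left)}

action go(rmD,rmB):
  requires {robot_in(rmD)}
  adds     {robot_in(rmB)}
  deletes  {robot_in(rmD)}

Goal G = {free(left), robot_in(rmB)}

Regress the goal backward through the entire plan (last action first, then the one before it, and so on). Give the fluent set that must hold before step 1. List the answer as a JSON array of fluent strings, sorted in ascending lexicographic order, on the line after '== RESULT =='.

Regress step by step:
  through step 2 (go(rmD,rmB)): drop {robot_in(rmB)}, keep {free(left)}, require {robot_in(rmD)}
    → {free(left), robot_in(rmD)}
  through step 1 (drop(b5,rmD,left)): drop {free(left)}, keep {robot_in(rmD)}, require {carry(b5,left), robot_in(rmD)}
    → {carry(b5,left), robot_in(rmD)}

== RESULT ==
["carry(b5,left)", "robot_in(rmD)"]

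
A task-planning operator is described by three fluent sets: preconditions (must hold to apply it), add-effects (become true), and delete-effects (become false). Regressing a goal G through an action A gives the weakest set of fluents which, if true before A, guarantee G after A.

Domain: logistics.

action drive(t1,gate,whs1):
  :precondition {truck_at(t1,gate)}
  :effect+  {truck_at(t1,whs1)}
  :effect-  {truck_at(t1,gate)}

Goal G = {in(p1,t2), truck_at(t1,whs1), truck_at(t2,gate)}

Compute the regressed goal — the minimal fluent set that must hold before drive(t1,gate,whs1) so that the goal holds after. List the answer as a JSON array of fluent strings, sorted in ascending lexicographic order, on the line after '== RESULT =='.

Compute (G \ add) ∪ pre:
  G ∩ del = {}  (empty — regression defined)
  G \ add = {in(p1,t2), truck_at(t1,whs1), truck_at(t2,gate)} \ {truck_at(t1,whs1)} = {in(p1,t2), truck_at(t2,gate)}
  ∪ pre   = {in(p1,t2), truck_at(t2,gate)} ∪ {truck_at(t1,gate)}
          = {in(p1,t2), truck_at(t1,gate), truck_at(t2,gate)}

== RESULT ==
["in(p1,t2)", "truck_at(t1,gate)", "truck_at(t2,gate)"]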